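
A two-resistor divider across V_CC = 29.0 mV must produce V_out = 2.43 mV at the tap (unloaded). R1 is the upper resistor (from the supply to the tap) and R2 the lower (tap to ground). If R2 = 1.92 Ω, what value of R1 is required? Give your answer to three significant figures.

Required fraction k = V_out/V_CC = 0.08379.
R1 = R2·(1/k − 1) = 1.92 × 10.93 = 20.99 Ω.

R1 ≈ 21.0 Ω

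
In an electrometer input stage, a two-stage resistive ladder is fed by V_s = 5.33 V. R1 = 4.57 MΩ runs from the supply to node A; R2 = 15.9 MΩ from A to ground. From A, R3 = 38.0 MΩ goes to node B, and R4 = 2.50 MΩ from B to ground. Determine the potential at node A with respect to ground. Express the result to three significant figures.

V_A ≈ 3.81 V

The second stage (R3 + R4 = 40.50 MΩ) loads node A in parallel with R2.
Effective lower resistance at A: R2 ‖ 40.50 = 11.42 MΩ.
V_A = 5.33 × 11.42/(4.57 + 11.42) = 3.806 V.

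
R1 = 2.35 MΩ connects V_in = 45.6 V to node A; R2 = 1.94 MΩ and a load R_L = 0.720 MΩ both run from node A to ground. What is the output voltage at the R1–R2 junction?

V_out ≈ 8.33 V

The load sits in parallel with R2, giving an effective lower resistance R2' = R2·R_L/(R2+R_L) = 0.5251 MΩ.
Then V_out = V_in · R2'/(R1 + R2') = 45.6 × 0.5251/2.875 = 8.328 V.
(Unloaded it would be 20.6 V; the load pulls it down.)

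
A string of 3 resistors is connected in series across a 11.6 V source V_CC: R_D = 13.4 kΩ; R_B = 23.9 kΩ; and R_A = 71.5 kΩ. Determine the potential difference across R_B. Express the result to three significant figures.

V ≈ 2.55 V

ΣR = 13.4 + 23.9 + 71.5 = 108.8 kΩ.
Voltage divider: V = V_CC · (23.90 / 108.8) = 11.6 × 0.2197 = 2.548 V.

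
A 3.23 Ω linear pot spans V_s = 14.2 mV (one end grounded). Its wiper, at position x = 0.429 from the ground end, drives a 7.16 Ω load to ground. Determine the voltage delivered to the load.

V_out ≈ 5.49 mV

The pot divides into 1.844 Ω above the wiper and 1.386 Ω below.
R_L loads the lower segment: effective lower R = 1.161 Ω.
Then V_out = V_s · 1.161/(1.844 + 1.161) = 5.486 mV.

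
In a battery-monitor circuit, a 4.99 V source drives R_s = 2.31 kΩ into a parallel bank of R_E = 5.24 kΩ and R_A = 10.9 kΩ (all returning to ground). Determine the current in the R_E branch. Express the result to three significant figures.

I ≈ 0.576 mA

Combine the parallel branches: R_p = (1/5.24 + 1/10.9)⁻¹ = 3.539 kΩ.
V_A = 4.99 × 3.539/5.849 = 3.019 V.
Branch current I = V_A/R_E = 3.019/5.24 = 0.5762 mA.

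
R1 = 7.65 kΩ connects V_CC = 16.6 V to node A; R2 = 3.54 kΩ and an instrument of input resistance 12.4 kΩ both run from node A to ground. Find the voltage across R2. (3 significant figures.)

First combine the lower leg with the load: R2 ‖ R_L = 2.754 kΩ.
Voltage divider with the loaded lower leg: V_out = 16.6 × 2.754/(7.65 + 2.754) = 16.6 × 0.2647 = 4.394 V.
(Unloaded it would be 5.25 V; the load pulls it down.)

V_out ≈ 4.39 V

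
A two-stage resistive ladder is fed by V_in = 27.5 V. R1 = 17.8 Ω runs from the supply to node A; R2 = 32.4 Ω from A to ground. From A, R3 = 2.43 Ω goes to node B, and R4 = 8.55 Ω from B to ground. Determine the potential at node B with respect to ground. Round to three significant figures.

V_B ≈ 6.75 V

The second stage (R3 + R4 = 10.98 Ω) loads node A in parallel with R2.
Effective lower resistance at A: R2 ‖ 10.98 = 8.201 Ω.
First divider: V_A = V_in · 8.201/(17.8 + 8.201) = 8.674 V.
Then the unloaded second divider: V_B = V_A × R4/(R3+R4) = 8.674 × 0.7787 = 6.754 V.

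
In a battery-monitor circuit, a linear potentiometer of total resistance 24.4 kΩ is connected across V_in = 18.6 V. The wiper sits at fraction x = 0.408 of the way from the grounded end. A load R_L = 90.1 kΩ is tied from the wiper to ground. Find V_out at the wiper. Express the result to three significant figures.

Split the track: R_lower = x·R_p = 9.955 kΩ, R_upper = (1−x)·R_p = 14.44 kΩ.
R_L loads the lower segment: effective lower R = 8.965 kΩ.
V_out = 18.6 × 8.965/(14.44 + 8.965) = 7.123 V.

V_out ≈ 7.12 V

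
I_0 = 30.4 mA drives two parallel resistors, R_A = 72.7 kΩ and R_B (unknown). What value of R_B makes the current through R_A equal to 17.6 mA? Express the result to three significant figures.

In a two-way split, I_A/I_0 = R_B/(R_A + R_B).
17.6/30.4 = R_B/(R_A + R_B) → R_B = R_A · (0.5789)/(1 − 0.5789) = 72.7 × 1.375 = 99.96 kΩ.

R_B ≈ 100 kΩ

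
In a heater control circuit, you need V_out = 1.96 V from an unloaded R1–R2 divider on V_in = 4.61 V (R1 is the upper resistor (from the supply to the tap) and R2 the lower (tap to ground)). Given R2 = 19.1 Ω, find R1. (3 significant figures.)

R1 ≈ 25.8 Ω

Required fraction k = V_out/V_in = 0.4252.
Rearranging, R1 = R2·(1−k)/k = 19.1 × 1.352 = 25.82 Ω.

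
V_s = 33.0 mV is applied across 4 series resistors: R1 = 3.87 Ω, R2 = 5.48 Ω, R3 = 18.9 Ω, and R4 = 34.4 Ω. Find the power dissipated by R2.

The common current is I = 33.0/62.65 = 0.5267 mA.
P(R2) = I²·R2 = (0.5267)² × 5.48 = 1.520 µW.

P ≈ 1.52 µW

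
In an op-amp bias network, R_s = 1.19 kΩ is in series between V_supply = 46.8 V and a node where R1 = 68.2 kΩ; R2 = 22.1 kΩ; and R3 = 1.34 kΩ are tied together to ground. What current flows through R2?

I ≈ 1.08 mA

Combine the parallel branches: R_p = (1/68.2 + 1/22.1 + 1/1.34)⁻¹ = 1.240 kΩ.
V_A by voltage divider: V_A = 46.8 × 1.240/(1.19 + 1.240) = 23.89 V.
Branch current I = V_A/R2 = 23.89/22.1 = 1.081 mA.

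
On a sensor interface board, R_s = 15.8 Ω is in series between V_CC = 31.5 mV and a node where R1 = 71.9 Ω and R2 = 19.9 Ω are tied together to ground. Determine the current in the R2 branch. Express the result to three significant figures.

Equivalent of the parallel group: R_p = 15.59 Ω.
Node voltage V_A = V_CC · R_p/(R_s + R_p) = 31.5 × 0.4966 = 15.64 mV.
I(R2) = V_A / R2 = 15.64/19.9 = 0.7861 mA.

I ≈ 0.786 mA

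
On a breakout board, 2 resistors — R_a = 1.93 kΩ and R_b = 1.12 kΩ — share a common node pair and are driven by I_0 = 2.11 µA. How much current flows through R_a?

I ≈ 0.775 µA

With just two branches, the current splits inversely with resistance.
So I = 2.11 × 1.12/3.050 = 0.7748 µA.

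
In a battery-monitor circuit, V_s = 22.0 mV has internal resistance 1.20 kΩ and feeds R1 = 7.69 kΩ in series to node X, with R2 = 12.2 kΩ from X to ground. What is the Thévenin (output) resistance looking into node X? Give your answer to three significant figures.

R_th ≈ 5.14 kΩ

R1' = 1.20 + 7.69 = 8.890 kΩ (source resistance + R1).
Zeroing V_s shorts the top of R1' to ground, so R_th = R1' ‖ R2 = 5.143 kΩ.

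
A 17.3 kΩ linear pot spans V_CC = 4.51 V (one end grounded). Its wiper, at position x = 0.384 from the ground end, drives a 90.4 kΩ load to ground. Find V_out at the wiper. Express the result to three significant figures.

Lower segment x·R_p = 6.643 kΩ; upper segment (1−x)·R_p = 10.66 kΩ.
R_L loads the lower segment: effective lower R = 6.188 kΩ.
Loaded-divider output: V_out = 4.51 × 0.3674 = 1.657 V.

V_out ≈ 1.66 V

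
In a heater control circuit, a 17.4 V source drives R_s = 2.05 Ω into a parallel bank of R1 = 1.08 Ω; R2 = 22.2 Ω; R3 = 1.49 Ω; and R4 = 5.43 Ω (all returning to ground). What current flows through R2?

I ≈ 0.165 A

Combine the parallel branches: R_p = (1/1.08 + 1/22.2 + 1/1.49 + 1/5.43)⁻¹ = 0.5476 Ω.
Node voltage V_A = V_CC · R_p/(R_s + R_p) = 17.4 × 0.2108 = 3.668 V.
I(R2) = V_A / R2 = 3.668/22.2 = 0.1652 A.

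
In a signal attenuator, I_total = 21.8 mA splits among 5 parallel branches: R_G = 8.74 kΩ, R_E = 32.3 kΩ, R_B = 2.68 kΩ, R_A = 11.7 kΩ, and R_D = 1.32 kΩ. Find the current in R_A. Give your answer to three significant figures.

Total conductance ΣG = 1/8.74 + 1/32.3 + 1/2.68 + 1/11.7 + 1/1.32 = 1.362 (units of 1/kΩ).
By the current-divider rule, I = I_total · G_k/ΣG = 21.8 × 0.06277 = 1.368 mA.

I ≈ 1.37 mA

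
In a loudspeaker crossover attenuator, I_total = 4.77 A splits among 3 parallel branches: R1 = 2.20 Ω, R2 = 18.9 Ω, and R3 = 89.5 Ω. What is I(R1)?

Total conductance ΣG = 1/2.20 + 1/18.9 + 1/89.5 = 0.5186 (units of 1/Ω).
R1 takes the fraction G_k/ΣG = 0.4545/0.5186 = 0.8764, so I = 4.77 × 0.8764 = 4.181 A.

I ≈ 4.18 A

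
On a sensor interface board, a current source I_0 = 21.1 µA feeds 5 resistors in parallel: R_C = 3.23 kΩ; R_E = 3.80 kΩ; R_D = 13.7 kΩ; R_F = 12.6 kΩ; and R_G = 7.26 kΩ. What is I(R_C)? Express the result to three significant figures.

Total conductance ΣG = 1/3.23 + 1/3.80 + 1/13.7 + 1/12.6 + 1/7.26 = 0.8629 (units of 1/kΩ).
By the current-divider rule, I = I_0 · G_k/ΣG = 21.1 × 0.3588 = 7.571 µA.

I ≈ 7.57 µA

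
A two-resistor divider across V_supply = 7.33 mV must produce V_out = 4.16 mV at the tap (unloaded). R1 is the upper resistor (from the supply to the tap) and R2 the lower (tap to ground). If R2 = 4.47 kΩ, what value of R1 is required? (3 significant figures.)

R1 ≈ 3.41 kΩ

The divider ratio is R2/(R1+R2) = 4.16/7.33 = 0.5675.
So R1 = R2 · (V_supply/V_out − 1) = 4.47 × (7.33/4.16 − 1) = 4.47 × 0.7620 = 3.406 kΩ.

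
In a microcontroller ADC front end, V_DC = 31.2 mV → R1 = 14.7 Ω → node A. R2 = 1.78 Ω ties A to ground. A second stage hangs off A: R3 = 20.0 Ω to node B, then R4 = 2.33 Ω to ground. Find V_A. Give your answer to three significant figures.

Looking into the second stage from A: R3 + R4 = 22.33 Ω appears in parallel with R2.
R2 ‖ (R3+R4) = 1.649 Ω.
First divider: V_A = V_DC · 1.649/(14.7 + 1.649) = 3.146 mV.

V_A ≈ 3.15 mV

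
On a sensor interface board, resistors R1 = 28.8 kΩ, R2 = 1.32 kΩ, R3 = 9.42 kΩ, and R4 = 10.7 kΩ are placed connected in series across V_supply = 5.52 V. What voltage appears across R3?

Total series resistance ΣR = 28.8 + 1.32 + 9.42 + 10.7 = 50.24 kΩ.
V = V_supply · R/ΣR = 5.52 × 0.1875 = 1.035 V.

V ≈ 1.03 V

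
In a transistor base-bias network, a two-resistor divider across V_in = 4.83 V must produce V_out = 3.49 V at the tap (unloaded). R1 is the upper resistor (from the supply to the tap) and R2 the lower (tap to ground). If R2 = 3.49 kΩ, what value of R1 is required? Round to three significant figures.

R1 ≈ 1.34 kΩ

The divider ratio is R2/(R1+R2) = 3.49/4.83 = 0.7226.
R1 = R2·(1/k − 1) = 3.49 × 0.3840 = 1.340 kΩ.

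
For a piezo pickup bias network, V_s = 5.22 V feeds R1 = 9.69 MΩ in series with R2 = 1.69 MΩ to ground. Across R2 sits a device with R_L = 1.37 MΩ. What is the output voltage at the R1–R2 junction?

V_out ≈ 0.378 V

The load sits in parallel with R2, giving an effective lower resistance R2' = R2·R_L/(R2+R_L) = 0.7566 MΩ.
Voltage divider with the loaded lower leg: V_out = 5.22 × 0.7566/(9.69 + 0.7566) = 5.22 × 0.07243 = 0.3781 V.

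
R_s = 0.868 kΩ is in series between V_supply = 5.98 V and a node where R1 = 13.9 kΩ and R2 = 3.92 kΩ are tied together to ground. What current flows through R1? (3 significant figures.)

I ≈ 0.335 mA

Parallel bank: R_p = 1/(1/13.9 + 1/3.92) = 3.058 kΩ.
Node voltage V_A = V_supply · R_p/(R_s + R_p) = 5.98 × 0.7789 = 4.658 V.
Branch current I = V_A/R1 = 4.658/13.9 = 0.3351 mA.
(Equivalently: I_total = 1.523 mA, then current-divider fraction G_k/ΣG = 0.2200.)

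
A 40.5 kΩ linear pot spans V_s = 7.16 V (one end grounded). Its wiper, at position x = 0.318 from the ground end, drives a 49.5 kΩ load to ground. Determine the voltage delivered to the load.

Lower segment x·R_p = 12.88 kΩ; upper segment (1−x)·R_p = 27.62 kΩ.
R_L loads the lower segment: effective lower R = 10.22 kΩ.
Then V_out = V_s · 10.22/(27.62 + 10.22) = 1.934 V.
(Unloaded: V_out = x·V_s = 2.28 V.)

V_out ≈ 1.93 V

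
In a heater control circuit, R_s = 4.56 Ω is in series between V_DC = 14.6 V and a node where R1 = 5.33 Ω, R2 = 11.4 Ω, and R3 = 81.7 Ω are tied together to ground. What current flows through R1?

I ≈ 1.19 A

Combine the parallel branches: R_p = (1/5.33 + 1/11.4 + 1/81.7)⁻¹ = 3.477 Ω.
V_A = 14.6 × 3.477/8.037 = 6.317 V.
Branch current I = V_A/R1 = 6.317/5.33 = 1.185 A.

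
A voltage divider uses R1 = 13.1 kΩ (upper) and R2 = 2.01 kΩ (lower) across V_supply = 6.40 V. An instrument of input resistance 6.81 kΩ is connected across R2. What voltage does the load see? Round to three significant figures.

R2 ‖ R_L = (2.01 × 6.81)/(2.01 + 6.81) = 1.552 kΩ.
Voltage divider with the loaded lower leg: V_out = 6.40 × 1.552/(13.1 + 1.552) = 6.40 × 0.1059 = 0.6779 V.
(Unloaded it would be 0.851 V; the load pulls it down.)

V_out ≈ 0.678 V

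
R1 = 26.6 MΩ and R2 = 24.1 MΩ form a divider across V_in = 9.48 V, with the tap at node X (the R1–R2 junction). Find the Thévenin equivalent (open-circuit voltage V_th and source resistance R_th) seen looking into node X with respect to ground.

V_th ≈ 4.51 V, R_th ≈ 12.6 MΩ

With X open, the divider is unloaded: V_th = 9.48 × 24.1/50.70 = 4.506 V.
Zeroing V_in shorts the top of R1 to ground, so R_th = R1 ‖ R2 = 12.64 MΩ.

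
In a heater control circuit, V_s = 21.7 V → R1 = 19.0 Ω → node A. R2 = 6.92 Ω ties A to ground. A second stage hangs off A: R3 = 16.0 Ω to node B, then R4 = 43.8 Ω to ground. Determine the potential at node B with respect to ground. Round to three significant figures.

V_B ≈ 3.91 V

Node A sees R2 in parallel with the series input of stage 2, R3 + R4 = 59.80 Ω.
R2 ‖ (R3+R4) = 6.202 Ω.
First divider: V_A = V_s · 6.202/(19.0 + 6.202) = 5.340 V.
V_B = V_A × 0.7324 = 3.912 V.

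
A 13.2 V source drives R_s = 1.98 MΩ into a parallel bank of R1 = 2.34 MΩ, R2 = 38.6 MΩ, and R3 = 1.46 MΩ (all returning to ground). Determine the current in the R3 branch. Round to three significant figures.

Equivalent of the parallel group: R_p = 0.8786 MΩ.
V_A by voltage divider: V_A = 13.2 × 0.8786/(1.98 + 0.8786) = 4.057 V.
Branch current I = V_A/R3 = 4.057/1.46 = 2.779 µA.

I ≈ 2.78 µA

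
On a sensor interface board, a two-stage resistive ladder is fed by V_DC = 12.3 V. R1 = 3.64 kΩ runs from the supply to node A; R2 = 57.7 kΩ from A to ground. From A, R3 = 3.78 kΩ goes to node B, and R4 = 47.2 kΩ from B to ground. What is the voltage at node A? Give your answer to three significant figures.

The second stage (R3 + R4 = 50.98 kΩ) loads node A in parallel with R2.
R2 ‖ (R3+R4) = 27.07 kΩ.
So V_A = 12.3 × 0.8815 = 10.84 V.

V_A ≈ 10.8 V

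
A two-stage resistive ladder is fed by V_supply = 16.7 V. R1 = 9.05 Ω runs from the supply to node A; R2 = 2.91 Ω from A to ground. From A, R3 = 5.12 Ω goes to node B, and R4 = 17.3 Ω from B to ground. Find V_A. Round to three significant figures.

V_A ≈ 3.70 V

The second stage (R3 + R4 = 22.42 Ω) loads node A in parallel with R2.
R2 ‖ (R3+R4) = 2.576 Ω.
So V_A = 16.7 × 0.2216 = 3.700 V.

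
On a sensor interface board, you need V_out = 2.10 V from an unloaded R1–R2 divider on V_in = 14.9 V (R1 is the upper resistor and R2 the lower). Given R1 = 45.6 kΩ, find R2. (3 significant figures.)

R2 ≈ 7.48 kΩ

Required fraction k = V_out/V_in = 0.1409.
Rearranging, R2 = R1·k/(1−k) = 45.6 × 0.1641 = 7.481 kΩ.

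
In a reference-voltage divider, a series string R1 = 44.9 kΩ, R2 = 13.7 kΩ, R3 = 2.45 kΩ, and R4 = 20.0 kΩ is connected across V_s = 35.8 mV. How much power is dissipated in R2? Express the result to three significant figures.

The common current is I = 35.8/81.05 = 0.4417 µA.
P = I²R = 0.1951 × 13.7 = 2.673 nW.

P ≈ 2.67 nW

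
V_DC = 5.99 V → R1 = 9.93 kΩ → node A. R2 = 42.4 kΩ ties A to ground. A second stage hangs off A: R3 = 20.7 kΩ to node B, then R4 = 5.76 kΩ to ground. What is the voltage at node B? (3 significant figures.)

Node A sees R2 in parallel with the series input of stage 2, R3 + R4 = 26.46 kΩ.
R2 ‖ (R3+R4) = 16.29 kΩ.
First divider: V_A = V_DC · 16.29/(9.93 + 16.29) = 3.722 V.
V_B = V_A × 0.2177 = 0.8102 V.

V_B ≈ 0.810 V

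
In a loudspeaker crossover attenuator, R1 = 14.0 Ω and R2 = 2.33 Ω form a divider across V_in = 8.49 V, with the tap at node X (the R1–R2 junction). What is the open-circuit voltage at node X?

V_th ≈ 1.21 V

Open-circuit (no load on X): V_th = V_in · R2/(R1 + R2) = 8.49 × 2.33/(14.00 + 2.33) = 1.211 V.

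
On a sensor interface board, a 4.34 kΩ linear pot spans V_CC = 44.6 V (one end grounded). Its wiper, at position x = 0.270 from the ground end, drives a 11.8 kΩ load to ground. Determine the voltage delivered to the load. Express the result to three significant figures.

The pot divides into 3.168 kΩ above the wiper and 1.172 kΩ below.
R_L loads the lower segment: effective lower R = 1.066 kΩ.
V_out = 44.6 × 1.066/(3.168 + 1.066) = 11.23 V.

V_out ≈ 11.2 V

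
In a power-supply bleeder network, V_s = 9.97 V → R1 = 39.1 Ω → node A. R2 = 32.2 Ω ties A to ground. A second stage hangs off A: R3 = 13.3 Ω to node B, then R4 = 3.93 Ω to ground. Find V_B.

V_B ≈ 0.507 V

Looking into the second stage from A: R3 + R4 = 17.23 Ω appears in parallel with R2.
R2 ‖ (R3+R4) = 11.22 Ω.
So V_A = 9.97 × 0.2230 = 2.224 V.
V_B = V_A × 0.2281 = 0.5072 V.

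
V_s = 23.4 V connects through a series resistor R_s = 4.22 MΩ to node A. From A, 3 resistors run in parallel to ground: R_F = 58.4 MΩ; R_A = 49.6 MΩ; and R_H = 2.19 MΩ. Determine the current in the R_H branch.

Equivalent of the parallel group: R_p = 2.025 MΩ.
V_A by voltage divider: V_A = 23.4 × 2.025/(4.22 + 2.025) = 7.587 V.
Branch current I = V_A/R_H = 7.587/2.19 = 3.464 µA.

I ≈ 3.46 µA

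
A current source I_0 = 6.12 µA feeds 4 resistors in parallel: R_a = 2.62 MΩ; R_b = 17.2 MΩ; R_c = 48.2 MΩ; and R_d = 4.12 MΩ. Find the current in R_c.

I ≈ 0.181 µA

Total conductance ΣG = 1/2.62 + 1/17.2 + 1/48.2 + 1/4.12 = 0.7033 (units of 1/MΩ).
Current divider: I(R_c) = I_0 · G_k/ΣG = 6.12 × (0.02075/0.7033) = 6.12 × 0.02950 = 0.1805 µA.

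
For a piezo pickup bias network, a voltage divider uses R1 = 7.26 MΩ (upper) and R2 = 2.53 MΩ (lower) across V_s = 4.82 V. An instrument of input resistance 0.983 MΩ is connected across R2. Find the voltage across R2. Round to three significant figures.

R2 ‖ R_L = (2.53 × 0.983)/(2.53 + 0.983) = 0.7079 MΩ.
Now apply the divider: V_out = 4.82 × 0.08885 = 0.4282 V.

V_out ≈ 0.428 V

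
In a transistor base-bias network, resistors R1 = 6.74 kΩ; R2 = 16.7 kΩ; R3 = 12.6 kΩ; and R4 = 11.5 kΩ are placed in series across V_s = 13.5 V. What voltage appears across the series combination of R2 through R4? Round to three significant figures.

Series total: ΣR = 6.74 + 16.7 + 12.6 + 11.5 = 47.54 kΩ.
R_{R2..R4} = 16.7 + 12.6 + 11.5 = 40.80 kΩ.
By the voltage-divider rule, V = 13.5 × 40.80/47.54 = 11.59 V.

V ≈ 11.6 V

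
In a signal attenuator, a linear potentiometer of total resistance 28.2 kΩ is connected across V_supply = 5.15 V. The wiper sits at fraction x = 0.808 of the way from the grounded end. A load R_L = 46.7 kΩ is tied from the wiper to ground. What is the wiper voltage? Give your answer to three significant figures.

V_out ≈ 3.80 V

The pot divides into 5.414 kΩ above the wiper and 22.79 kΩ below.
Lower segment in parallel with the load: 22.79 ‖ 46.7 = 15.31 kΩ.
V_out = 5.15 × 15.31/(5.414 + 15.31) = 3.805 V.
(Unloaded: V_out = x·V_supply = 4.16 V.)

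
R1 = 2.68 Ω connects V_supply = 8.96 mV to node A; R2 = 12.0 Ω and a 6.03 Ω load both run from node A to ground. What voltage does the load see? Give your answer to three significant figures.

V_out ≈ 5.37 mV

The load sits in parallel with R2, giving an effective lower resistance R2' = R2·R_L/(R2+R_L) = 4.013 Ω.
Now apply the divider: V_out = 8.96 × 0.5996 = 5.372 mV.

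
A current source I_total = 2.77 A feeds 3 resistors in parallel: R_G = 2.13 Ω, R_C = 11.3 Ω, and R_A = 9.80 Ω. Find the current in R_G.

ΣG = 1/2.13 + 1/11.3 + 1/9.80 = 0.6600.
Current divider: I(R_G) = I_total · G_k/ΣG = 2.77 × (0.4695/0.6600) = 2.77 × 0.7113 = 1.970 A.

I ≈ 1.97 A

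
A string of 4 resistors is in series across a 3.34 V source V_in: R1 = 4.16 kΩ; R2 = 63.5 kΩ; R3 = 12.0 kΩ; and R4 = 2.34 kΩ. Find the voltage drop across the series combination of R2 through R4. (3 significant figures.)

Series total: ΣR = 4.16 + 63.5 + 12.0 + 2.34 = 82.00 kΩ.
R_{R2..R4} = 63.5 + 12.0 + 2.34 = 77.84 kΩ.
By the voltage-divider rule, V = 3.34 × 77.84/82.00 = 3.171 V.

V ≈ 3.17 V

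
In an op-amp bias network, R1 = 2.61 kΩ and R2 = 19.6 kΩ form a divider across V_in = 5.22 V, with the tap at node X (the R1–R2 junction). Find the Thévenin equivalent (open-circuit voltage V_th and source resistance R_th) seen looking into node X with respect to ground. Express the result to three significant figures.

Open-circuit (no load on X): V_th = V_in · R2/(R1 + R2) = 5.22 × 19.6/(2.610 + 19.6) = 4.607 V.
Looking into X with the source shorted: R_th = R1·R2/(R1+R2) = 2.610 × 19.6/22.21 = 2.303 kΩ.

V_th ≈ 4.61 V, R_th ≈ 2.30 kΩ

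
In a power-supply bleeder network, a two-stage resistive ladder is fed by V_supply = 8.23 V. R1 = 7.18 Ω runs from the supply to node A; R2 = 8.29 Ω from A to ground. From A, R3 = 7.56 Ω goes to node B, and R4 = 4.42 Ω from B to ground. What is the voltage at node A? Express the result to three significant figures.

The second stage (R3 + R4 = 11.98 Ω) loads node A in parallel with R2.
R2 ‖ (R3+R4) = 4.900 Ω.
First divider: V_A = V_supply · 4.900/(7.18 + 4.900) = 3.338 V.

V_A ≈ 3.34 V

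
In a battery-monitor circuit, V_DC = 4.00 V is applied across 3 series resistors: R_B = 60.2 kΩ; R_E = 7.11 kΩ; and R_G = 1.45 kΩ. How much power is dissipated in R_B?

Series current I = V_DC/ΣR = 4.00/68.76 = 0.05817 mA.
P = I²R = 0.003384 × 60.2 = 0.2037 mW.

P ≈ 0.204 mW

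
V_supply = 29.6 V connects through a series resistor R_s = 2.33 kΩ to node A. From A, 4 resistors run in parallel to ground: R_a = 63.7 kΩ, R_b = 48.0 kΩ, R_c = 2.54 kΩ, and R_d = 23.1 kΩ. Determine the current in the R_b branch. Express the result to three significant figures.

Equivalent of the parallel group: R_p = 2.112 kΩ.
Node voltage V_A = V_supply · R_p/(R_s + R_p) = 29.6 × 0.4754 = 14.07 V.
I(R_b) = V_A / R_b = 14.07/48.0 = 0.2932 mA.

I ≈ 0.293 mA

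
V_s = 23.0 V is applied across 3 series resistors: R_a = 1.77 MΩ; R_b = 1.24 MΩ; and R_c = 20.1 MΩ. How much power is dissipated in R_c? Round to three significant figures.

P ≈ 19.9 µW

Series current I = V_s/ΣR = 23.0/23.11 = 0.9952 µA.
P = I²R = 0.9905 × 20.1 = 19.91 µW.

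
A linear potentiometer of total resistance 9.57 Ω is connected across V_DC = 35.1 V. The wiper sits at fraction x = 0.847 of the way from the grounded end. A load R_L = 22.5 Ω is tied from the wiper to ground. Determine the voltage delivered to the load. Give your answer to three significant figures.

Lower segment x·R_p = 8.106 Ω; upper segment (1−x)·R_p = 1.464 Ω.
(x·R_p) ‖ R_L = 5.959 Ω.
V_out = 35.1 × 5.959/(1.464 + 5.959) = 28.18 V.

V_out ≈ 28.2 V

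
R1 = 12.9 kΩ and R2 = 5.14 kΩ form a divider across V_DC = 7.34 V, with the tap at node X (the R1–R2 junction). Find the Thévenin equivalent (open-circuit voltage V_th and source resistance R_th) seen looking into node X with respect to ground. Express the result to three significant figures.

V_th ≈ 2.09 V, R_th ≈ 3.68 kΩ

V_th is the unloaded tap voltage: V_DC · R2/(R1+R2) = 7.34 × 0.2849 = 2.091 V.
With V_DC suppressed (replaced by a short), R_th = R1 ‖ R2 = (12.90 × 5.14)/(12.90 + 5.14) = 3.675 kΩ.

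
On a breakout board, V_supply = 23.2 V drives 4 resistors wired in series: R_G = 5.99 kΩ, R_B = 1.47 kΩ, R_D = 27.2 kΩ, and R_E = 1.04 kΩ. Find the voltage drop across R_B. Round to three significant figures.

ΣR = 5.99 + 1.47 + 27.2 + 1.04 = 35.70 kΩ.
V = V_supply · R/ΣR = 23.2 × 0.04118 = 0.9553 V.

V ≈ 0.955 V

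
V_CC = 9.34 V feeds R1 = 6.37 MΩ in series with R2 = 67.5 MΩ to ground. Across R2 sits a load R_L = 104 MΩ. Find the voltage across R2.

First combine the lower leg with the load: R2 ‖ R_L = 40.93 MΩ.
Then V_out = V_CC · R2'/(R1 + R2') = 9.34 × 40.93/47.30 = 8.082 V.

V_out ≈ 8.08 V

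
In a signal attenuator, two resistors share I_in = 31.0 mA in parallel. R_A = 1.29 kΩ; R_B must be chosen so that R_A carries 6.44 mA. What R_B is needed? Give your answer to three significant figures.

In a two-way split, I_A/I_in = R_B/(R_A + R_B).
With f = 0.2077, R_B = R_A · f/(1−f) = 1.29 × 0.2622 = 0.3383 kΩ.

R_B ≈ 0.338 kΩ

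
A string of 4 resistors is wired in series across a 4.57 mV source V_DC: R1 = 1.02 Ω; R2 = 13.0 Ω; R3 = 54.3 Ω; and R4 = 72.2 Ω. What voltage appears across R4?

ΣR = 1.02 + 13.0 + 54.3 + 72.2 = 140.5 Ω.
By the voltage-divider rule, V = 4.57 × 72.20/140.5 = 2.348 mV.

V ≈ 2.35 mV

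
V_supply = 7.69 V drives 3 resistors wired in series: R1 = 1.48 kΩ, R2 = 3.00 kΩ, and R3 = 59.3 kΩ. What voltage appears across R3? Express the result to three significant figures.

ΣR = 1.48 + 3.00 + 59.3 = 63.78 kΩ.
V = V_supply · R/ΣR = 7.69 × 0.9298 = 7.150 V.

V ≈ 7.15 V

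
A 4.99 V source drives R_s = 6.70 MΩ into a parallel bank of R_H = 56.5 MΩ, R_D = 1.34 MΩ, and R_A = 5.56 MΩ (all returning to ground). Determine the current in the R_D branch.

I ≈ 0.508 µA

Equivalent of the parallel group: R_p = 1.060 MΩ.
V_A = 4.99 × 1.060/7.760 = 0.6814 V.
Branch current I = V_A/R_D = 0.6814/1.34 = 0.5085 µA.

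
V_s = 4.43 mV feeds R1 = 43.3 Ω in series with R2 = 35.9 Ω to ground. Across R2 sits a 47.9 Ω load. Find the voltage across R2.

R2 ‖ R_L = (35.9 × 47.9)/(35.9 + 47.9) = 20.52 Ω.
Then V_out = V_s · R2'/(R1 + R2') = 4.43 × 20.52/63.82 = 1.424 mV.
(Unloaded it would be 2.01 mV; the load pulls it down.)

V_out ≈ 1.42 mV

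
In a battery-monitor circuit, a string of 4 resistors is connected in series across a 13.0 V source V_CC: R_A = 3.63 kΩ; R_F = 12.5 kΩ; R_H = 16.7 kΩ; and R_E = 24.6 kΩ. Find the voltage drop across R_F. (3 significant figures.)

V ≈ 2.83 V

Total series resistance ΣR = 3.63 + 12.5 + 16.7 + 24.6 = 57.43 kΩ.
V = V_CC · R/ΣR = 13.0 × 0.2177 = 2.830 V.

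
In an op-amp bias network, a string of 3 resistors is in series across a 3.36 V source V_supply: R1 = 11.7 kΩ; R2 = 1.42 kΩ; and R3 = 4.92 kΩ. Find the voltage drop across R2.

ΣR = 11.7 + 1.42 + 4.92 = 18.04 kΩ.
Voltage divider: V = V_supply · (1.420 / 18.04) = 3.36 × 0.07871 = 0.2645 V.

V ≈ 0.264 V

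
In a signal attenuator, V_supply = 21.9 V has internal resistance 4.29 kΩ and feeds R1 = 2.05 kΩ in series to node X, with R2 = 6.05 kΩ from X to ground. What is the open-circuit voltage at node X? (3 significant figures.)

V_th ≈ 10.7 V

R1' = 4.29 + 2.05 = 6.340 kΩ (source resistance + R1).
Open-circuit (no load on X): V_th = V_supply · R2/(R1' + R2) = 21.9 × 6.05/(6.340 + 6.05) = 10.69 V.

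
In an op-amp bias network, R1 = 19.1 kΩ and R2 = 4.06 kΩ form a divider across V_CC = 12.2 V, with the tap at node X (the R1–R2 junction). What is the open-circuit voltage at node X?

With X open, the divider is unloaded: V_th = 12.2 × 4.06/23.16 = 2.139 V.

V_th ≈ 2.14 V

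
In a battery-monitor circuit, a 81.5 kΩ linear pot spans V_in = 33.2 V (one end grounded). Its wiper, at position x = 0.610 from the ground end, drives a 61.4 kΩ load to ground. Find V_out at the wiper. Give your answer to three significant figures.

The pot divides into 31.79 kΩ above the wiper and 49.71 kΩ below.
R_L loads the lower segment: effective lower R = 27.47 kΩ.
Then V_out = V_in · 27.47/(31.79 + 27.47) = 15.39 V.

V_out ≈ 15.4 V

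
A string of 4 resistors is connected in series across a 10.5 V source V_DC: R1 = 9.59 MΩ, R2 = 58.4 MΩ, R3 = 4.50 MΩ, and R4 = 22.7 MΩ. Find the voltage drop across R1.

V ≈ 1.06 V

ΣR = 9.59 + 58.4 + 4.50 + 22.7 = 95.19 MΩ.
V = V_DC · R/ΣR = 10.5 × 0.1007 = 1.058 V.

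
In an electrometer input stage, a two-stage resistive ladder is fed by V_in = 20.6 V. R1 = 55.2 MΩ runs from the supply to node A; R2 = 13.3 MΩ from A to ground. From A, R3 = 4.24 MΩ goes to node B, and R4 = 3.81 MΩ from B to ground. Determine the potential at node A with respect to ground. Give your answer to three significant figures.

Looking into the second stage from A: R3 + R4 = 8.050 MΩ appears in parallel with R2.
Effective lower resistance at A: R2 ‖ 8.050 = 5.015 MΩ.
First divider: V_A = V_in · 5.015/(55.2 + 5.015) = 1.716 V.

V_A ≈ 1.72 V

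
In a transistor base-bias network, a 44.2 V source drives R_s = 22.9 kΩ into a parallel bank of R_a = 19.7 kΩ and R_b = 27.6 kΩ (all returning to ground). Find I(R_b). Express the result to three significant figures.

Parallel bank: R_p = 1/(1/19.7 + 1/27.6) = 11.50 kΩ.
V_A by voltage divider: V_A = 44.2 × 11.50/(22.9 + 11.50) = 14.77 V.
I(R_b) = V_A / R_b = 14.77/27.6 = 0.5352 mA.
(Check via current divider: I_total = 1.285 mA; share G_k/ΣG = 0.4165 → same result.)

I ≈ 0.535 mA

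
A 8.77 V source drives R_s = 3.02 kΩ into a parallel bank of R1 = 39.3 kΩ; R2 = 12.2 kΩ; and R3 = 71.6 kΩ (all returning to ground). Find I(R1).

I ≈ 0.163 mA

Equivalent of the parallel group: R_p = 8.239 kΩ.
V_A by voltage divider: V_A = 8.77 × 8.239/(3.02 + 8.239) = 6.418 V.
I(R1) = V_A / R1 = 6.418/39.3 = 0.1633 mA.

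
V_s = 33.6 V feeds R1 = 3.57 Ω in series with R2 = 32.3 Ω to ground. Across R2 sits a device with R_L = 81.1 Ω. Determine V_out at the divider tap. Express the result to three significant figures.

V_out ≈ 29.1 V

R2 ‖ R_L = (32.3 × 81.1)/(32.3 + 81.1) = 23.10 Ω.
Voltage divider with the loaded lower leg: V_out = 33.6 × 23.10/(3.57 + 23.10) = 33.6 × 0.8661 = 29.10 V.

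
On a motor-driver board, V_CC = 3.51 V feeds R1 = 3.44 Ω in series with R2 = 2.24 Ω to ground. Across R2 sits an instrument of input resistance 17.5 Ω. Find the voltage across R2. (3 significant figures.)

The load sits in parallel with R2, giving an effective lower resistance R2' = R2·R_L/(R2+R_L) = 1.986 Ω.
Then V_out = V_CC · R2'/(R1 + R2') = 3.51 × 1.986/5.426 = 1.285 V.

V_out ≈ 1.28 V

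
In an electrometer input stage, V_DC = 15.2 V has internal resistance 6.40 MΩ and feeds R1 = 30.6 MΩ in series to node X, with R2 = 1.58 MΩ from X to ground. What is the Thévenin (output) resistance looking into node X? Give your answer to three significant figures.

R1' = 6.40 + 30.6 = 37.00 MΩ (source resistance + R1).
With V_DC suppressed (replaced by a short), R_th = R1' ‖ R2 = (37.00 × 1.58)/(37.00 + 1.58) = 1.515 MΩ.

R_th ≈ 1.52 MΩ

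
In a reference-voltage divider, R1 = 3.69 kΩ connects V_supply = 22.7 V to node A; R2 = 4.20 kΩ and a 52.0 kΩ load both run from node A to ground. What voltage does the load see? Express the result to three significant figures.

V_out ≈ 11.6 V

R2 ‖ R_L = (4.20 × 52.0)/(4.20 + 52.0) = 3.886 kΩ.
Then V_out = V_supply · R2'/(R1 + R2') = 22.7 × 3.886/7.576 = 11.64 V.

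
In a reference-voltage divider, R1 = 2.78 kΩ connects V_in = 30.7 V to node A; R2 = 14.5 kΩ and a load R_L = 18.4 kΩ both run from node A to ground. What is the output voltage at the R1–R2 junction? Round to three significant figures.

First combine the lower leg with the load: R2 ‖ R_L = 8.109 kΩ.
Voltage divider with the loaded lower leg: V_out = 30.7 × 8.109/(2.78 + 8.109) = 30.7 × 0.7447 = 22.86 V.

V_out ≈ 22.9 V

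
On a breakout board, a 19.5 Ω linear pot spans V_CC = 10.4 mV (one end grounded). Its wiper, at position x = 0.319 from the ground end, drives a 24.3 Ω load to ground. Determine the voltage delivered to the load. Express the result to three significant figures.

V_out ≈ 2.83 mV

Split the track: R_lower = x·R_p = 6.221 Ω, R_upper = (1−x)·R_p = 13.28 Ω.
R_L loads the lower segment: effective lower R = 4.953 Ω.
Then V_out = V_CC · 4.953/(13.28 + 4.953) = 2.825 mV.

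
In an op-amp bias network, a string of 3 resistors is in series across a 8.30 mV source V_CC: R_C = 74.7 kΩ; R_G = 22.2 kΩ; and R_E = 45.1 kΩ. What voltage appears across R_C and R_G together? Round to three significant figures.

V ≈ 5.66 mV

Total series resistance ΣR = 74.7 + 22.2 + 45.1 = 142.0 kΩ.
R_{R_C..R_G} = 74.7 + 22.2 = 96.90 kΩ.
By the voltage-divider rule, V = 8.30 × 96.90/142.0 = 5.664 mV.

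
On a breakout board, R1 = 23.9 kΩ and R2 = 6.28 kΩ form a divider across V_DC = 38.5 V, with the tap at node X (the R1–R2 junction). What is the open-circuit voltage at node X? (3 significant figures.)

V_th is the unloaded tap voltage: V_DC · R2/(R1+R2) = 38.5 × 0.2081 = 8.011 V.

V_th ≈ 8.01 V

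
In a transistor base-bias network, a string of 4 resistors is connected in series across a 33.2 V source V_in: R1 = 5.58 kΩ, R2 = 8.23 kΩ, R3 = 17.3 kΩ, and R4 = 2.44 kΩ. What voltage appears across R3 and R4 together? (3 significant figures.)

V ≈ 19.5 V

Total series resistance ΣR = 5.58 + 8.23 + 17.3 + 2.44 = 33.55 kΩ.
R_{R3..R4} = 17.3 + 2.44 = 19.74 kΩ.
V = V_in · R/ΣR = 33.2 × 0.5884 = 19.53 V.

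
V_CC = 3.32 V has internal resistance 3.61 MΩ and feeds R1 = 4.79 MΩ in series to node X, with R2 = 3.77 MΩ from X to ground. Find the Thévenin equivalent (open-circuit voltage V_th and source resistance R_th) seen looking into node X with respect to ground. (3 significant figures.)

V_th ≈ 1.03 V, R_th ≈ 2.60 MΩ

R1' = 3.61 + 4.79 = 8.400 MΩ (source resistance + R1).
With X open, the divider is unloaded: V_th = 3.32 × 3.77/12.17 = 1.028 V.
Looking into X with the source shorted: R_th = R1'·R2/(R1'+R2) = 8.400 × 3.77/12.17 = 2.602 MΩ.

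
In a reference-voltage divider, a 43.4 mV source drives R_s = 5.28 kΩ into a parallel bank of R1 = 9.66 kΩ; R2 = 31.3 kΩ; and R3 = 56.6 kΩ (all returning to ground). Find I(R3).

I ≈ 0.424 µA

Combine the parallel branches: R_p = (1/9.66 + 1/31.3 + 1/56.6)⁻¹ = 6.530 kΩ.
V_A by voltage divider: V_A = 43.4 × 6.530/(5.28 + 6.530) = 24.00 mV.
I(R3) = V_A / R3 = 24.00/56.6 = 0.4240 µA.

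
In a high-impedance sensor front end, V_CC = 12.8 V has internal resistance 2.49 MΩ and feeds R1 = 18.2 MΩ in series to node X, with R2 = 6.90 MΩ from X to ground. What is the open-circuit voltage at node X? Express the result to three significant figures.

R1' = 2.49 + 18.2 = 20.69 MΩ (source resistance + R1).
V_th is the unloaded tap voltage: V_CC · R2/(R1'+R2) = 12.8 × 0.2501 = 3.201 V.

V_th ≈ 3.20 V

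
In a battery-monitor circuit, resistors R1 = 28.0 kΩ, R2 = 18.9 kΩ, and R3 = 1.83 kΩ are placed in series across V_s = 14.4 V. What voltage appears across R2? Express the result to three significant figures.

V ≈ 5.59 V

Total series resistance ΣR = 28.0 + 18.9 + 1.83 = 48.73 kΩ.
Voltage divider: V = V_s · (18.90 / 48.73) = 14.4 × 0.3879 = 5.585 V.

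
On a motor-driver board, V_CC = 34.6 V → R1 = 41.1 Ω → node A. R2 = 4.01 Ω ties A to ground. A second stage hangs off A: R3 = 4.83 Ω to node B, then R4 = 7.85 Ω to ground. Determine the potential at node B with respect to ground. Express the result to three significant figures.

V_B ≈ 1.48 V

Looking into the second stage from A: R3 + R4 = 12.68 Ω appears in parallel with R2.
R2 ‖ (R3+R4) = 3.047 Ω.
V_A = 34.6 × 3.047/(41.1 + 3.047) = 2.388 V.
V_B = V_A × 0.6191 = 1.478 V.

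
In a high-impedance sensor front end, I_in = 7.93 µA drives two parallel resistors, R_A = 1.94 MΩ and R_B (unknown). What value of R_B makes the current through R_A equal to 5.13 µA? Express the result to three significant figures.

The fraction through R_A equals R_B/(R_A+R_B).
With f = 0.6469, R_B = R_A · f/(1−f) = 1.94 × 1.832 = 3.554 MΩ.

R_B ≈ 3.55 MΩ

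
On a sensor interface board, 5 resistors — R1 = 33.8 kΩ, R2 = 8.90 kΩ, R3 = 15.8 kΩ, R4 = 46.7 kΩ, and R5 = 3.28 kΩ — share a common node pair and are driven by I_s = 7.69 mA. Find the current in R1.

ΣG = 1/33.8 + 1/8.90 + 1/15.8 + 1/46.7 + 1/3.28 = 0.5315.
R1 takes the fraction G_k/ΣG = 0.02959/0.5315 = 0.05566, so I = 7.69 × 0.05566 = 0.4280 mA.

I ≈ 0.428 mA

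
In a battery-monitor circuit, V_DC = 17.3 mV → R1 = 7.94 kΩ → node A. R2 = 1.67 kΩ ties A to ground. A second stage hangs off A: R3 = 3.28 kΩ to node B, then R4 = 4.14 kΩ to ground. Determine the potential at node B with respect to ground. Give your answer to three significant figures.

V_B ≈ 1.41 mV

Looking into the second stage from A: R3 + R4 = 7.420 kΩ appears in parallel with R2.
Effective lower resistance at A: R2 ‖ 7.420 = 1.363 kΩ.
First divider: V_A = V_DC · 1.363/(7.94 + 1.363) = 2.535 mV.
Then the unloaded second divider: V_B = V_A × R4/(R3+R4) = 2.535 × 0.5580 = 1.414 mV.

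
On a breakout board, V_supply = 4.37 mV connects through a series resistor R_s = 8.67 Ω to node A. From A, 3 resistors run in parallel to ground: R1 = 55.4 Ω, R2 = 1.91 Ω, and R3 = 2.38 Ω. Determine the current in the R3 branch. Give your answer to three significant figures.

I ≈ 0.197 mA

Combine the parallel branches: R_p = (1/55.4 + 1/1.91 + 1/2.38)⁻¹ = 1.040 Ω.
Node voltage V_A = V_supply · R_p/(R_s + R_p) = 4.37 × 0.1071 = 0.4679 mV.
I(R3) = V_A / R3 = 0.4679/2.38 = 0.1966 mA.
(Check via current divider: I_total = 0.4501 mA; share G_k/ΣG = 0.4369 → same result.)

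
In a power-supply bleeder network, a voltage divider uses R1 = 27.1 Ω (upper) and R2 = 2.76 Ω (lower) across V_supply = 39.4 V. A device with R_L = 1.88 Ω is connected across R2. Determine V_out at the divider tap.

R2 ‖ R_L = (2.76 × 1.88)/(2.76 + 1.88) = 1.118 Ω.
Voltage divider with the loaded lower leg: V_out = 39.4 × 1.118/(27.1 + 1.118) = 39.4 × 0.03963 = 1.561 V.
(Unloaded it would be 3.64 V; the load pulls it down.)

V_out ≈ 1.56 V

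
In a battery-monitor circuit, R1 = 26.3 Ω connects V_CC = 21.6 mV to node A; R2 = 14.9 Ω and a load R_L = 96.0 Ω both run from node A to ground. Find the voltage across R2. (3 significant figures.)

V_out ≈ 7.11 mV

The load sits in parallel with R2, giving an effective lower resistance R2' = R2·R_L/(R2+R_L) = 12.90 Ω.
Now apply the divider: V_out = 21.6 × 0.3290 = 7.107 mV.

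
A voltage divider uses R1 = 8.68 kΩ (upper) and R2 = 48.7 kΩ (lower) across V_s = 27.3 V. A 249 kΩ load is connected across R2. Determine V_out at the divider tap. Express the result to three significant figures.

R2 ‖ R_L = (48.7 × 249)/(48.7 + 249) = 40.73 kΩ.
Voltage divider with the loaded lower leg: V_out = 27.3 × 40.73/(8.68 + 40.73) = 27.3 × 0.8243 = 22.50 V.

V_out ≈ 22.5 V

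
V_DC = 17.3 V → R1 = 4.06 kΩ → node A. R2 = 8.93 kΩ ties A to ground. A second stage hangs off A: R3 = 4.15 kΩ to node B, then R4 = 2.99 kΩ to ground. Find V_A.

V_A ≈ 8.55 V

Looking into the second stage from A: R3 + R4 = 7.140 kΩ appears in parallel with R2.
R2 ‖ (R3+R4) = 3.968 kΩ.
So V_A = 17.3 × 0.4942 = 8.550 V.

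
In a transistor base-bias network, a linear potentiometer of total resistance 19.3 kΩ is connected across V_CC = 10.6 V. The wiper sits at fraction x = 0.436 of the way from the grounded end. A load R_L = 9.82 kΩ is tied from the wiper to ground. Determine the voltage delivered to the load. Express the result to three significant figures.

V_out ≈ 3.12 V

Lower segment x·R_p = 8.415 kΩ; upper segment (1−x)·R_p = 10.89 kΩ.
R_L loads the lower segment: effective lower R = 4.532 kΩ.
V_out = 10.6 × 4.532/(10.89 + 4.532) = 3.116 V.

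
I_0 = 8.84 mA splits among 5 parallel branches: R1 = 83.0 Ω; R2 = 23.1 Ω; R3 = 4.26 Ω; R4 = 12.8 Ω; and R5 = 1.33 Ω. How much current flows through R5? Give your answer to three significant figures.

I ≈ 5.93 mA

Total conductance ΣG = 1/83.0 + 1/23.1 + 1/4.26 + 1/12.8 + 1/1.33 = 1.120 (units of 1/Ω).
Current divider: I(R5) = I_0 · G_k/ΣG = 8.84 × (0.7519/1.120) = 8.84 × 0.6713 = 5.934 mA.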